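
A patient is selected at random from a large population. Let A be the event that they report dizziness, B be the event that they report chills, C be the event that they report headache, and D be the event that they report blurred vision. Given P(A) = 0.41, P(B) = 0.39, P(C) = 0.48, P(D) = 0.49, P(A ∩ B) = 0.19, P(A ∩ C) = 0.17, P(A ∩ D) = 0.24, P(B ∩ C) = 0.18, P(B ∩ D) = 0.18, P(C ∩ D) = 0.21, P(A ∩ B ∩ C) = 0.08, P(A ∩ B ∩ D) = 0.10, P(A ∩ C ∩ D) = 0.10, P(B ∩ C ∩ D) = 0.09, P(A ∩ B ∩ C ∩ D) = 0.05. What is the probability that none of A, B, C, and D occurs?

0.08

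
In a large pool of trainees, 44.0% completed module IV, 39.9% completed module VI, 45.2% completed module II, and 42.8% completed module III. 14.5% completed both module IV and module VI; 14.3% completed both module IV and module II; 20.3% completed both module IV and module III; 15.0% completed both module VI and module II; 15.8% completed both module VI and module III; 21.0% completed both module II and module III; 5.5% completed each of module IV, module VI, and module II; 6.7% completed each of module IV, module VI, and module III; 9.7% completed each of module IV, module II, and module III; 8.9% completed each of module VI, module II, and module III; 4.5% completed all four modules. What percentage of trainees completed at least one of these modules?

97.3%

Apply inclusion-exclusion:
P(at least one) = 44.0 + 39.9 + 45.2 + 42.8 − 14.5 − 14.3 − 20.3 − 15.0 − 15.8 − 21.0 + 5.5 + 6.7 + 9.7 + 8.9 − 4.5 = 97.3%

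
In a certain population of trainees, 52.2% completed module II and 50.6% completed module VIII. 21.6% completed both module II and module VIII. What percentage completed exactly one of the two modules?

59.6%

P(exactly one) = 52.2 + 50.6 − 2·21.6 = 59.6%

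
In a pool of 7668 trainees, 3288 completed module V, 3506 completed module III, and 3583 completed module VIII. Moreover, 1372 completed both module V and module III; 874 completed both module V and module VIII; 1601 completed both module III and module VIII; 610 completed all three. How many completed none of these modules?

528

By inclusion–exclusion:
N(≥1) = 3288 + 3506 + 3583 − 1372 − 874 − 1601 + 610 = 7140
None: 7668 − 7140 = 528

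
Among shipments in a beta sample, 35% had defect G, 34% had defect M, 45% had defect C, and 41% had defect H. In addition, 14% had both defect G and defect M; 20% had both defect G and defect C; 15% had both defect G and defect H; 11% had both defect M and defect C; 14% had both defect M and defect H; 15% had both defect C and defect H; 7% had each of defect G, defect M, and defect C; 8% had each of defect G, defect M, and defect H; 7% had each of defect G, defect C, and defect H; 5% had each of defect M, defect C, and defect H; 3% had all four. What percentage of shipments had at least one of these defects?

90%

Apply inclusion-exclusion:
P(≥1) = 35 + 34 + 45 + 41 − 14 − 20 − 15 − 11 − 14 − 15 + 7 + 8 + 7 + 5 − 3 = 90%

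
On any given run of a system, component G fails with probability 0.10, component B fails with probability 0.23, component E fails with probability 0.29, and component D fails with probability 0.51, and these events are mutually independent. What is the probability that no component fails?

P(none) = (1 − 0.10) × (1 − 0.23) × (1 − 0.29) × (1 − 0.51) = 0.90 × 0.77 × 0.71 × 0.49 = 0.2410947

0.2410947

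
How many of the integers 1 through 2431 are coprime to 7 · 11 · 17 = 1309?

1783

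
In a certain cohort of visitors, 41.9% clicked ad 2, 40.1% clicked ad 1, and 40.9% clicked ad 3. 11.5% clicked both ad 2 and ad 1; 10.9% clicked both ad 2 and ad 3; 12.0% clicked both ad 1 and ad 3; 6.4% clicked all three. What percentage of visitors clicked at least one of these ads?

94.9%

P(at least one) = 41.9 + 40.1 + 40.9 − 11.5 − 10.9 − 12.0 + 6.4 = 94.9%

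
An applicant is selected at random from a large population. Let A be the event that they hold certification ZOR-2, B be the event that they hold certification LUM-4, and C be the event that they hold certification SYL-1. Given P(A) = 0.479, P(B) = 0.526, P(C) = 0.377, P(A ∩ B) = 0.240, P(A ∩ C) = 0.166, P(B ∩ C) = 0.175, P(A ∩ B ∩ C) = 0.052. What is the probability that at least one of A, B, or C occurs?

0.853

P(A ∪ B ∪ C) = 0.479 + 0.526 + 0.377 − 0.240 − 0.166 − 0.175 + 0.052 = 0.853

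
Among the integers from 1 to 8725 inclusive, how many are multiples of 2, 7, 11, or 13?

⌊8725/2⌋ + ⌊8725/7⌋ + ⌊8725/11⌋ + ⌊8725/13⌋ − ⌊8725/14⌋ − ⌊8725/22⌋ − ⌊8725/26⌋ − ⌊8725/77⌋ − ⌊8725/91⌋ − ⌊8725/143⌋ + ⌊8725/154⌋ + ⌊8725/182⌋ + ⌊8725/286⌋ + ⌊8725/1001⌋ − ⌊8725/2002⌋ = 4362 + 1246 + 793 + 671 − 623 − 396 − 335 − 113 − 95 − 61 + 56 + 47 + 30 + 8 − 4 = 5586

5586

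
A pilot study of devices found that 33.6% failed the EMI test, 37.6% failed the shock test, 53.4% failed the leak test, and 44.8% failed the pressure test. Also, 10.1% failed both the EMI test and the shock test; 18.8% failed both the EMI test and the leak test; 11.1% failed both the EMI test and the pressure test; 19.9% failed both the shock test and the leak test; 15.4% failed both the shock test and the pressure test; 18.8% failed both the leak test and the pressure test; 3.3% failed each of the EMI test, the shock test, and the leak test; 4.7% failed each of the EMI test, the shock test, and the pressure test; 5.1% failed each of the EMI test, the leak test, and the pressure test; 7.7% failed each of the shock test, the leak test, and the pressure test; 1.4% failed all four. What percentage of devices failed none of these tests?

5.3%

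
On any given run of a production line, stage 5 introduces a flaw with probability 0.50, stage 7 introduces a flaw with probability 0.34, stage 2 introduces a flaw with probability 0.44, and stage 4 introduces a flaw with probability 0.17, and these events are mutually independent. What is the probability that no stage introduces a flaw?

Since the events are independent, P(none) is the product of the individual non-occurrence probabilities.
P(none) = (1 − 0.50) × (1 − 0.34) × (1 − 0.44) × (1 − 0.17) = 0.50 × 0.66 × 0.56 × 0.83 = 0.153384

0.153384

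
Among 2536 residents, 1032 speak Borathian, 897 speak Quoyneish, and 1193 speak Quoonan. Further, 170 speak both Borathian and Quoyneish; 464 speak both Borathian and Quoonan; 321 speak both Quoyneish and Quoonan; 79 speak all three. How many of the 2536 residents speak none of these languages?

290

|at least one| = 1032 + 897 + 1193 − 170 − 464 − 321 + 79 = 2246
None: 2536 − 2246 = 290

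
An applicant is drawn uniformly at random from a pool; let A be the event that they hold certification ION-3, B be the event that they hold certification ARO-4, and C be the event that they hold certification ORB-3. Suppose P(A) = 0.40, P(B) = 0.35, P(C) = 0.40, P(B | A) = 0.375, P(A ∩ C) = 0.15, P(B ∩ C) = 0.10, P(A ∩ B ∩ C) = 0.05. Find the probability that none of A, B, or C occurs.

0.20

P(A ∩ B) = P(A)·P(B|A) = 0.40 × 0.375 = 0.15
P(A ∪ B ∪ C) = 0.40 + 0.35 + 0.40 − 0.15 − 0.15 − 0.10 + 0.05 = 0.80
P(none) = 1 − 0.80 = 0.20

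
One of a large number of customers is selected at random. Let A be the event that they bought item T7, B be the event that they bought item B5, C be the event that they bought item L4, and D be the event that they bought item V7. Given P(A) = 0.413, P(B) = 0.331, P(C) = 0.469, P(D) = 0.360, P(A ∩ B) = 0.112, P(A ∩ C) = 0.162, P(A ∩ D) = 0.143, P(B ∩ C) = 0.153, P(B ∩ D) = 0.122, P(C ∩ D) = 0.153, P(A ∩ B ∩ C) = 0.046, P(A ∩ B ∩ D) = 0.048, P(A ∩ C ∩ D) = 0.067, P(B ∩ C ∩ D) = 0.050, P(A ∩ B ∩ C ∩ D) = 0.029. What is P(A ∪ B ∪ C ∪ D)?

By inclusion-exclusion,
P(A ∪ B ∪ C ∪ D) = 0.413 + 0.331 + 0.469 + 0.360 − 0.112 − 0.162 − 0.143 − 0.153 − 0.122 − 0.153 + 0.046 + 0.048 + 0.067 + 0.050 − 0.029 = 0.910

0.910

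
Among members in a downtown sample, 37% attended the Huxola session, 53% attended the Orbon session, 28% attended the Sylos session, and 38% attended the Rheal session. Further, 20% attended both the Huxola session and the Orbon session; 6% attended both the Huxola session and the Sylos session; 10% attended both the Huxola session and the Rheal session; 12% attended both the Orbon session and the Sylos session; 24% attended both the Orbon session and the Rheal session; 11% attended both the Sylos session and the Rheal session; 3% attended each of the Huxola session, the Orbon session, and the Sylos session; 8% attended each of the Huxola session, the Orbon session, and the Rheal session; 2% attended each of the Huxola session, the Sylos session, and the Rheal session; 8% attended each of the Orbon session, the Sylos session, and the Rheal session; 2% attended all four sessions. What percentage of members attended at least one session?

92%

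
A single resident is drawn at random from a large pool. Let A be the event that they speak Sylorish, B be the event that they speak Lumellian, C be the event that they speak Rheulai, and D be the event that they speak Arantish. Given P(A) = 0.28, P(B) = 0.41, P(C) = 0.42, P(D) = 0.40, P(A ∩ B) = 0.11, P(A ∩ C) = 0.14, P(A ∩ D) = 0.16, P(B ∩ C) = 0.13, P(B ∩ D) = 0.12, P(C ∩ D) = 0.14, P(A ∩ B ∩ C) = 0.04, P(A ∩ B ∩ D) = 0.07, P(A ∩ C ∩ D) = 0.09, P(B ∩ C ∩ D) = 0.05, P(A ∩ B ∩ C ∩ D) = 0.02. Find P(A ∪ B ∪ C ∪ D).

P(A ∪ B ∪ C ∪ D) = 0.28 + 0.41 + 0.42 + 0.40 − 0.11 − 0.14 − 0.16 − 0.13 − 0.12 − 0.14 + 0.04 + 0.07 + 0.09 + 0.05 − 0.02 = 0.94

0.94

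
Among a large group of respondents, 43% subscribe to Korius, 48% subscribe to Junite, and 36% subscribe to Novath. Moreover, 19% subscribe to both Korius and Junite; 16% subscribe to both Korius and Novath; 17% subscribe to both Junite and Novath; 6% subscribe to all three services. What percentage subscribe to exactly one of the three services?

P(exactly one) = 43 + 48 + 36 − 2·19 − 2·16 − 2·17 + 3·6 = 41%

41%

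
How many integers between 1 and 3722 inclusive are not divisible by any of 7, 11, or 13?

Inclusion–exclusion gives
⌊3722/7⌋ + ⌊3722/11⌋ + ⌊3722/13⌋ − ⌊3722/77⌋ − ⌊3722/91⌋ − ⌊3722/143⌋ + ⌊3722/1001⌋ = 531 + 338 + 286 − 48 − 40 − 26 + 3 = 1044
3722 − 1044 = 2678

2678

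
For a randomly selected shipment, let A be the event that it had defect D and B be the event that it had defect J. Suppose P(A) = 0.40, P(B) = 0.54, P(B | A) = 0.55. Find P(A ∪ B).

P(A ∩ B) = P(A)·P(B|A) = 0.40 × 0.55 = 0.22
Apply inclusion-exclusion:
P(A ∪ B) = 0.40 + 0.54 − 0.22 = 0.72

0.72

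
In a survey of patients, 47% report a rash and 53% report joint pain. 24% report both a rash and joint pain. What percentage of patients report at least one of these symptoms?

76%

P(≥1) = 47 + 53 − 24 = 76%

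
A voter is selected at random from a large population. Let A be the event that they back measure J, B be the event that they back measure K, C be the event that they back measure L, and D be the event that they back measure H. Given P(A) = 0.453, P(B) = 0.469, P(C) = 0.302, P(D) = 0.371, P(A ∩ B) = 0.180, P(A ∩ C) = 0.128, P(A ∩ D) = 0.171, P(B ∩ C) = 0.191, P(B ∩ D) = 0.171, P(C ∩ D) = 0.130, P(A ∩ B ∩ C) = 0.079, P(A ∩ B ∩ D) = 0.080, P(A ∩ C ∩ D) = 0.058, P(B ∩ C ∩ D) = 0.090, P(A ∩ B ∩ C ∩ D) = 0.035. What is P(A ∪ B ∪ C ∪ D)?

Inclusion–exclusion gives
P(A ∪ B ∪ C ∪ D) = 0.453 + 0.469 + 0.302 + 0.371 − 0.180 − 0.128 − 0.171 − 0.191 − 0.171 − 0.130 + 0.079 + 0.080 + 0.058 + 0.090 − 0.035 = 0.896

0.896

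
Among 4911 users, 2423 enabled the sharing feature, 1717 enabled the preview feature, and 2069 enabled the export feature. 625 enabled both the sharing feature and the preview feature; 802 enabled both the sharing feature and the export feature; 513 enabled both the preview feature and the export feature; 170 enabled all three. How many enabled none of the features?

472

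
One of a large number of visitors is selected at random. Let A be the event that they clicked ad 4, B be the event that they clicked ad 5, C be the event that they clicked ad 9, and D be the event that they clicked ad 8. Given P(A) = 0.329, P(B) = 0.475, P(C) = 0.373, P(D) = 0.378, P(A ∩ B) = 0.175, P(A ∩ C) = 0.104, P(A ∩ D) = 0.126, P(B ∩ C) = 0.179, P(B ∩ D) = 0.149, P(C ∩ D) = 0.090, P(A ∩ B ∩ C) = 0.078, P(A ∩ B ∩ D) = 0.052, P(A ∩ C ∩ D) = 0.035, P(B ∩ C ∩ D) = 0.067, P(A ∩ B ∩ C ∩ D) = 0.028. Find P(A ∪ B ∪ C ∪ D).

0.936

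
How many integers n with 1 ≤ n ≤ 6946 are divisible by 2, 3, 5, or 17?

Using inclusion–exclusion:
3473 + 2315 + 1389 + 408 − 1157 − 694 − 204 − 463 − 136 − 81 + 231 + 68 + 40 + 27 − 13 = 5203

5203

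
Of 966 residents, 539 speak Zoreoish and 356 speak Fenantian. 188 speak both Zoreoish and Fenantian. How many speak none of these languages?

259

|at least one| = 539 + 356 − 188 = 707
None: 966 − 707 = 259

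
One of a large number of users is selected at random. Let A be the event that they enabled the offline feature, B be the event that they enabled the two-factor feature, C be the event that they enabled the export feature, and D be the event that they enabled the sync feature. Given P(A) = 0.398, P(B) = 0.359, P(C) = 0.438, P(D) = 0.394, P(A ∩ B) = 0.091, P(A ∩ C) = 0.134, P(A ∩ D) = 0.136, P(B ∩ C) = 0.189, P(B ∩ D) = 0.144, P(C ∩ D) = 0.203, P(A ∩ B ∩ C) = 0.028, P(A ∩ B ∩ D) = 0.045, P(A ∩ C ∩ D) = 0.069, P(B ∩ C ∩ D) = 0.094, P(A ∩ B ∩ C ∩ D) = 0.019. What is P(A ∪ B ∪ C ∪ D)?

0.909

By inclusion–exclusion:
P(A ∪ B ∪ C ∪ D) = 0.398 + 0.359 + 0.438 + 0.394 − 0.091 − 0.134 − 0.136 − 0.189 − 0.144 − 0.203 + 0.028 + 0.045 + 0.069 + 0.094 − 0.019 = 0.909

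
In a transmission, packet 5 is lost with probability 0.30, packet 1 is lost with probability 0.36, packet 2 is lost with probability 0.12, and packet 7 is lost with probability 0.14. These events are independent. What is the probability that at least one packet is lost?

0.6609536

P(none) = (1 − 0.30) × (1 − 0.36) × (1 − 0.12) × (1 − 0.14) = 0.70 × 0.64 × 0.88 × 0.86 = 0.3390464
P(at least one) = 1 − 0.3390464 = 0.6609536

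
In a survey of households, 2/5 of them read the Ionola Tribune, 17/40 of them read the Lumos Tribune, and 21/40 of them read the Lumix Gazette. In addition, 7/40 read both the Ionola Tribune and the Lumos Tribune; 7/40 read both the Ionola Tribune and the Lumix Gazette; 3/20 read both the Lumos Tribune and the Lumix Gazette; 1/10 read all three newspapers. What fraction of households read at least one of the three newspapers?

19/20

By inclusion–exclusion:
P(union) = 2/5 + 17/40 + 21/40 − 7/40 − 7/40 − 3/20 + 1/10 = 19/20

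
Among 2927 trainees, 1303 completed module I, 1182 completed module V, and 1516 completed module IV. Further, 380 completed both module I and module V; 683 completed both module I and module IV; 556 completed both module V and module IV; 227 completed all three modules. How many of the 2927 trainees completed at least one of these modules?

By inclusion-exclusion,
|at least one| = 1303 + 1182 + 1516 − 380 − 683 − 556 + 227 = 2609

2609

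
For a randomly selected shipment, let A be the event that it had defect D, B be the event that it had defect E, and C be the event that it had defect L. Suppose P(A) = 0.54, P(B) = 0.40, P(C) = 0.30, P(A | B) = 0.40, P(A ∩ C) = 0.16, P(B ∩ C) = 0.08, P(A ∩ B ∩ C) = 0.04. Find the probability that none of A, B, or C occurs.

P(A ∩ B) = P(B)·P(A|B) = 0.40 × 0.40 = 0.16
By inclusion-exclusion,
P(A ∪ B ∪ C) = 0.54 + 0.40 + 0.30 − 0.16 − 0.16 − 0.08 + 0.04 = 0.88
P(none) = 1 − 0.88 = 0.12

0.12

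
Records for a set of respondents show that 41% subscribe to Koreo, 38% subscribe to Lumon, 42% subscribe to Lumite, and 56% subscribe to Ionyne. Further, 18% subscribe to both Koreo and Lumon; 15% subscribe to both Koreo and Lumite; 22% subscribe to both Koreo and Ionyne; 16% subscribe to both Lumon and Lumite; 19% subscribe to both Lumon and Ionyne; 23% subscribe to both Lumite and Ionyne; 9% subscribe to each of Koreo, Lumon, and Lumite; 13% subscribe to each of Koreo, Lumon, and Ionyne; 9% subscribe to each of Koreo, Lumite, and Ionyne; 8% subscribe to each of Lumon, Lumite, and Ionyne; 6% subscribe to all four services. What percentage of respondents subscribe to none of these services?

Using inclusion–exclusion:
P(at least one) = 41 + 38 + 42 + 56 − 18 − 15 − 22 − 16 − 19 − 23 + 9 + 13 + 9 + 8 − 6 = 97%
P(none) = 100% − 97% = 3%

3%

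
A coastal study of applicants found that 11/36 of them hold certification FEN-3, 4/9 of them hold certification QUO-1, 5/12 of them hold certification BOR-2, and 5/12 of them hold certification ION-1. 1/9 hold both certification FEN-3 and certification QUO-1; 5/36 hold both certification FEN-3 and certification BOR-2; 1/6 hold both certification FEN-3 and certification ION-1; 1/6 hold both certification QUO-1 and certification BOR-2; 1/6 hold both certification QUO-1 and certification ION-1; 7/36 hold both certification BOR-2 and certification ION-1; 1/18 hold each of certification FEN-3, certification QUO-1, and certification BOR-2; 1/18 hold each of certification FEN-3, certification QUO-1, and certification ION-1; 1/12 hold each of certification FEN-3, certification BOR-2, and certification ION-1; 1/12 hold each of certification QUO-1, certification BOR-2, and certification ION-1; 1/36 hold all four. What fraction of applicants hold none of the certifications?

Inclusion–exclusion gives
P(union) = 11/36 + 4/9 + 5/12 + 5/12 − 1/9 − 5/36 − 1/6 − 1/6 − 1/6 − 7/36 + 1/18 + 1/18 + 1/12 + 1/12 − 1/36 = 8/9
P(none) = 1 − 8/9 = 1/9

1/9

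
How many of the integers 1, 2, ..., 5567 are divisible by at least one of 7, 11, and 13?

floor(5567/7) + floor(5567/11) + floor(5567/13) − floor(5567/77) − floor(5567/91) − floor(5567/143) + floor(5567/1001) = 795 + 506 + 428 − 72 − 61 − 38 + 5 = 1563

1563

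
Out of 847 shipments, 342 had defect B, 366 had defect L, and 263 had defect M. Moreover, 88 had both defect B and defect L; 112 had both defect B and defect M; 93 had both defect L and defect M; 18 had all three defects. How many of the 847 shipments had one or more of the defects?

696

Using inclusion–exclusion:
|at least one| = 342 + 366 + 263 − 88 − 112 − 93 + 18 = 696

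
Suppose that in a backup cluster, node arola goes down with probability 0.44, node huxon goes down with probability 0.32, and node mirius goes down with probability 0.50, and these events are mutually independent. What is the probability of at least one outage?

Since the events are independent, P(none) is the product of the individual non-occurrence probabilities.
P(none) = (1 − 0.44) × (1 − 0.32) × (1 − 0.50) = 0.56 × 0.68 × 0.50 = 0.1904
P(at least one) = 1 − 0.1904 = 0.8096

0.8096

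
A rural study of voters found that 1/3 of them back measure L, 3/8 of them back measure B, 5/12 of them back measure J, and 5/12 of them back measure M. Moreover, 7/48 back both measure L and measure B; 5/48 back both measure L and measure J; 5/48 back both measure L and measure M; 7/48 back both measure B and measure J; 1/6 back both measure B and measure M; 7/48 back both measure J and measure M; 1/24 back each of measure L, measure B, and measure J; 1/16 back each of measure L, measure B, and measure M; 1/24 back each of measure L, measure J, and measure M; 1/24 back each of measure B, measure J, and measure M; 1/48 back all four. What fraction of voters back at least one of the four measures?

Using inclusion–exclusion:
P(union) = 1/3 + 3/8 + 5/12 + 5/12 − 7/48 − 5/48 − 5/48 − 7/48 − 1/6 − 7/48 + 1/24 + 1/16 + 1/24 + 1/24 − 1/48 = 43/48

43/48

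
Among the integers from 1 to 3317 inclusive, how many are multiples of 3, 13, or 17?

1395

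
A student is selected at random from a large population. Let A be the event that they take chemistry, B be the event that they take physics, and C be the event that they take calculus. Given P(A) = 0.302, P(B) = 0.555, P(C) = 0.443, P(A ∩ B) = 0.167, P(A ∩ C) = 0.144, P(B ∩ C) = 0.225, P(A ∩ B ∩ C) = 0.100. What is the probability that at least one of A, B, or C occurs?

Apply inclusion-exclusion:
P(A ∪ B ∪ C) = 0.302 + 0.555 + 0.443 − 0.167 − 0.144 − 0.225 + 0.100 = 0.864

0.864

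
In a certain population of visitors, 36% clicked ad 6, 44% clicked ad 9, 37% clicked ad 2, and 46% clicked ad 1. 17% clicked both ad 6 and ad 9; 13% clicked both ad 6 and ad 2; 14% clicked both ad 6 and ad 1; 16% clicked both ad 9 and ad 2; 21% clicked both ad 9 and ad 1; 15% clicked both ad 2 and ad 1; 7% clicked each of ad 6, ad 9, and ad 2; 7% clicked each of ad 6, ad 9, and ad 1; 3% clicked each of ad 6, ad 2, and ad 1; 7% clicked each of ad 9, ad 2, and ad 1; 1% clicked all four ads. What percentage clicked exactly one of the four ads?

P(exactly one) = 36 + 44 + 37 + 46 − 2·17 − 2·13 − 2·14 − 2·16 − 2·21 − 2·15 + 3·7 + 3·7 + 3·3 + 3·7 − 4·1 = 39%

39%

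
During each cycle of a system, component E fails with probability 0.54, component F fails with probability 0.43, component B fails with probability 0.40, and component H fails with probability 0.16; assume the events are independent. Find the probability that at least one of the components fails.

0.8678512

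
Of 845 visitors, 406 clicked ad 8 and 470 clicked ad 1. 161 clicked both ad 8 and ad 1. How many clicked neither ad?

130

By inclusion-exclusion,
N(≥1) = 406 + 470 − 161 = 715
None: 845 − 715 = 130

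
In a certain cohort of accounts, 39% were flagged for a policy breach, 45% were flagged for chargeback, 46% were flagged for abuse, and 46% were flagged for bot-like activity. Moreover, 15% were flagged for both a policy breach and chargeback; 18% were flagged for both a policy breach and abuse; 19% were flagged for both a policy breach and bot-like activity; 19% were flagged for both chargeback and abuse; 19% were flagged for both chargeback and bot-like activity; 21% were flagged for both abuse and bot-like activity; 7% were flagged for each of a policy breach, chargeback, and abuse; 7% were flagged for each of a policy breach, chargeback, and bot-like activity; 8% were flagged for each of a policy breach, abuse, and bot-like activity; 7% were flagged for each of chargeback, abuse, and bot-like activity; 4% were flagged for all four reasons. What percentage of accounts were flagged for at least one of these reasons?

90%

Using inclusion–exclusion:
P(at least one) = 39 + 45 + 46 + 46 − 15 − 18 − 19 − 19 − 19 − 21 + 7 + 7 + 8 + 7 − 4 = 90%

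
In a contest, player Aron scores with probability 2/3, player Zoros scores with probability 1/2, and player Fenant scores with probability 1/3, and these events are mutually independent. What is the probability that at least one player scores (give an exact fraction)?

P(none) = (1 − 2/3) × (1 − 1/2) × (1 − 1/3) = 1/3 × 1/2 × 2/3 = 1/9
P(at least one) = 1 − 1/9 = 8/9

8/9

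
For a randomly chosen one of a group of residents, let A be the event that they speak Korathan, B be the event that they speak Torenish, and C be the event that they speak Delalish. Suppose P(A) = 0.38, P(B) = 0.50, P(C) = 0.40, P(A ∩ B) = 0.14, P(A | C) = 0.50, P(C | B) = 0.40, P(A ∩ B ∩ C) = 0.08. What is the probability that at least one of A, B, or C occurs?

0.82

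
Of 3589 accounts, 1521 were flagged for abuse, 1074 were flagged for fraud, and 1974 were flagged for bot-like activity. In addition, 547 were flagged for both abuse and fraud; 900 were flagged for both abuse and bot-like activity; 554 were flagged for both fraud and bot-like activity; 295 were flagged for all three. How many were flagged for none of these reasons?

|at least one| = 1521 + 1074 + 1974 − 547 − 900 − 554 + 295 = 2863
None: 3589 − 2863 = 726

726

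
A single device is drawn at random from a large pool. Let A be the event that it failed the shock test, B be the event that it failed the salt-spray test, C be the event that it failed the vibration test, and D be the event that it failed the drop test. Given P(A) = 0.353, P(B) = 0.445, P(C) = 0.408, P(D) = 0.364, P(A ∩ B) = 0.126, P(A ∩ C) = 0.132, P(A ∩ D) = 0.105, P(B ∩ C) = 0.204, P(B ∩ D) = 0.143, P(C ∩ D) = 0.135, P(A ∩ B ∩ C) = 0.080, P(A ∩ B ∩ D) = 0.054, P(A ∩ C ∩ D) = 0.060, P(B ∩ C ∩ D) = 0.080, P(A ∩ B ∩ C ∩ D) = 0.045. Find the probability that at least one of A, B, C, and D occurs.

Inclusion–exclusion gives
P(A ∪ B ∪ C ∪ D) = 0.353 + 0.445 + 0.408 + 0.364 − 0.126 − 0.132 − 0.105 − 0.204 − 0.143 − 0.135 + 0.080 + 0.054 + 0.060 + 0.080 − 0.045 = 0.954

0.954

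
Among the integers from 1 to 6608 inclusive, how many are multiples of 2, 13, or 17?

3737

3304 + 508 + 388 − 254 − 194 − 29 + 14 = 3737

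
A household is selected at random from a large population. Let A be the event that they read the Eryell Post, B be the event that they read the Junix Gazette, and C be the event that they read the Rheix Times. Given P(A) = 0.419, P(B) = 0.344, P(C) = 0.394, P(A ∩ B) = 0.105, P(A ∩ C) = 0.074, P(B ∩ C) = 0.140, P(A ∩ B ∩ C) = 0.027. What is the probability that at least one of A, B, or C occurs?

0.865

Using inclusion–exclusion:
P(A ∪ B ∪ C) = 0.419 + 0.344 + 0.394 − 0.105 − 0.074 − 0.140 + 0.027 = 0.865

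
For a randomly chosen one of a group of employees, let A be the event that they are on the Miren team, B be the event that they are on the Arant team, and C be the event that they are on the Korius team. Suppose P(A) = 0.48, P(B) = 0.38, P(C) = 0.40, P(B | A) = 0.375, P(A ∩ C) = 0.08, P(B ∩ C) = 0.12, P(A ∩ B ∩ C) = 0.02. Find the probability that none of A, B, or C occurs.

P(A ∩ B) = P(A)·P(B|A) = 0.48 × 0.375 = 0.18
By inclusion-exclusion,
P(A ∪ B ∪ C) = 0.48 + 0.38 + 0.40 − 0.18 − 0.08 − 0.12 + 0.02 = 0.90
P(none) = 1 − 0.90 = 0.10

0.10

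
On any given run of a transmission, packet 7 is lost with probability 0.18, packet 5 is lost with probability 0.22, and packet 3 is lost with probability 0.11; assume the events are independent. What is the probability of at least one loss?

Since the events are independent, P(none) is the product of the individual non-occurrence probabilities.
P(none) = (1 − 0.18) × (1 − 0.22) × (1 − 0.11) = 0.82 × 0.78 × 0.89 = 0.569244
P(at least one) = 1 − 0.569244 = 0.430756

0.430756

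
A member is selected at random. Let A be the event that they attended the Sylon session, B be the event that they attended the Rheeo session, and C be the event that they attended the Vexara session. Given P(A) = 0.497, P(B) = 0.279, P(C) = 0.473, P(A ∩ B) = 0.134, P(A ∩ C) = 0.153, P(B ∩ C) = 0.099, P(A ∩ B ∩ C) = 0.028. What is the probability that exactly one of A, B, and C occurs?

By inclusion–exclusion (exactly-one form):
P(exactly one) = 0.497 + 0.279 + 0.473 − 2·0.134 − 2·0.153 − 2·0.099 + 3·0.028 = 0.561

0.561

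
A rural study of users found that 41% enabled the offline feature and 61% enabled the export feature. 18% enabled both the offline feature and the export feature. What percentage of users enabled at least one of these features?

P(union) = 41 + 61 − 18 = 84%

84%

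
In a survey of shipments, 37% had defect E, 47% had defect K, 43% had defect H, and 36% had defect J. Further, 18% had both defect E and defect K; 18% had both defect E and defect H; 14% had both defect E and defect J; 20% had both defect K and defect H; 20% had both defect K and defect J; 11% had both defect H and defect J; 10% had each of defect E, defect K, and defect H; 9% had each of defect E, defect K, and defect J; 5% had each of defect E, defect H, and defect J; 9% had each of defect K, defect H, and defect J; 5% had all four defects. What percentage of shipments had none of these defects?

By inclusion–exclusion:
P(≥1) = 37 + 47 + 43 + 36 − 18 − 18 − 14 − 20 − 20 − 11 + 10 + 9 + 5 + 9 − 5 = 90%
P(none) = 100% − 90% = 10%

10%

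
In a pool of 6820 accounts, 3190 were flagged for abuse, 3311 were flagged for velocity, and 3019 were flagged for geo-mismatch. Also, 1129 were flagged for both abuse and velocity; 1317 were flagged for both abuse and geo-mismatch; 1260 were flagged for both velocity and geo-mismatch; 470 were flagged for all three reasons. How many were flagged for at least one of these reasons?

6284

|union| = 3190 + 3311 + 3019 − 1129 − 1317 − 1260 + 470 = 6284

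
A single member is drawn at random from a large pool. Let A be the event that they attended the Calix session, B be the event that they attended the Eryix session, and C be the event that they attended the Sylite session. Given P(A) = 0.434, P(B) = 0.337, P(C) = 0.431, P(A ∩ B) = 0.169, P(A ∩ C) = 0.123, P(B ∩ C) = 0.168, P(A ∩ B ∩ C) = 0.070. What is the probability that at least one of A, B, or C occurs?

0.812

Inclusion–exclusion gives
P(A ∪ B ∪ C) = 0.434 + 0.337 + 0.431 − 0.169 − 0.123 − 0.168 + 0.070 = 0.812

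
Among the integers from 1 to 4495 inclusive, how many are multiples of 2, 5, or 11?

2860

Apply inclusion-exclusion:
2247 + 899 + 408 − 449 − 204 − 81 + 40 = 2860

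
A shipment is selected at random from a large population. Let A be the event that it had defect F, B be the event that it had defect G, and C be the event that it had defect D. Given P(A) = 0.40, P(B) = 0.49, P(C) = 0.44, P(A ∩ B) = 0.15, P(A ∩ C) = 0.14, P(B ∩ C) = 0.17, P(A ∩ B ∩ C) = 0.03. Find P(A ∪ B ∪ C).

0.90

P(A ∪ B ∪ C) = 0.40 + 0.49 + 0.44 − 0.15 − 0.14 − 0.17 + 0.03 = 0.90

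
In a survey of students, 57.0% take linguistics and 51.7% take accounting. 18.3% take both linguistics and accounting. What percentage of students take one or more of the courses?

Using inclusion–exclusion:
P(≥1) = 57.0 + 51.7 − 18.3 = 90.4%

90.4%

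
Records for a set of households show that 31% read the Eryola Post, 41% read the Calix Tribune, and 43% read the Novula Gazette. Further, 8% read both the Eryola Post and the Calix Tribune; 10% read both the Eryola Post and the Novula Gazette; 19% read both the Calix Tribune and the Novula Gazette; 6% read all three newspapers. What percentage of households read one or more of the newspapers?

84%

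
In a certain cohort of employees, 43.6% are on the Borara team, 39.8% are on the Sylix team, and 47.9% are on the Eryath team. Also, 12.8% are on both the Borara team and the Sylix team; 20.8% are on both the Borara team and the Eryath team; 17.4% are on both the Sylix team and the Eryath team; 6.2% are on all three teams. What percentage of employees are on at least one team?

86.5%

Using inclusion–exclusion:
P(≥1) = 43.6 + 39.8 + 47.9 − 12.8 − 20.8 − 17.4 + 6.2 = 86.5%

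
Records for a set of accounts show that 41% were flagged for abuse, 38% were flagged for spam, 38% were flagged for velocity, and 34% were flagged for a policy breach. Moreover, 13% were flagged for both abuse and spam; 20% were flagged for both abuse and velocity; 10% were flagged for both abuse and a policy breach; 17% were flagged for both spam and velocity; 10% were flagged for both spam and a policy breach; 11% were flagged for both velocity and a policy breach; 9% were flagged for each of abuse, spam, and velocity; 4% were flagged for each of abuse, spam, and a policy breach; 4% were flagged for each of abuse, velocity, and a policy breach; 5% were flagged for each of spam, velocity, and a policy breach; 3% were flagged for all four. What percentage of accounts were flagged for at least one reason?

P(≥1) = 41 + 38 + 38 + 34 − 13 − 20 − 10 − 17 − 10 − 11 + 9 + 4 + 4 + 5 − 3 = 89%

89%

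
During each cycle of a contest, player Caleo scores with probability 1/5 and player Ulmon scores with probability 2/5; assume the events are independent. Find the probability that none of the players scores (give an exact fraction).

12/25

P(none) = (1 − 1/5) × (1 − 2/5) = 4/5 × 3/5 = 12/25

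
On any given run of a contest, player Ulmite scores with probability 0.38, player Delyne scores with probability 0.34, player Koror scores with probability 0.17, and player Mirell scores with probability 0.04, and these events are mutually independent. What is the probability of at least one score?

P(none) = (1 − 0.38) × (1 − 0.34) × (1 − 0.17) × (1 − 0.04) = 0.62 × 0.66 × 0.83 × 0.96 = 0.32605056
P(at least one) = 1 − 0.32605056 = 0.67394944

0.67394944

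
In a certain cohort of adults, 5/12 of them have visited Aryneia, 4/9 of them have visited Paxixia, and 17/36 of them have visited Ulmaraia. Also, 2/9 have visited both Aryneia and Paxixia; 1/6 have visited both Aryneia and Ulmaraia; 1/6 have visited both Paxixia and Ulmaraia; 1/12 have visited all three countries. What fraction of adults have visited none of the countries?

Inclusion–exclusion gives
P(≥1) = 5/12 + 4/9 + 17/36 − 2/9 − 1/6 − 1/6 + 1/12 = 31/36
P(none) = 1 − 31/36 = 5/36

5/36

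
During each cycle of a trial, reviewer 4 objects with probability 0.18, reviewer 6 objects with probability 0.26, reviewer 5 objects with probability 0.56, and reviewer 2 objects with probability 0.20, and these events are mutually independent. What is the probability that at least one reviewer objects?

0.7864064

P(none) = (1 − 0.18) × (1 − 0.26) × (1 − 0.56) × (1 − 0.20) = 0.82 × 0.74 × 0.44 × 0.80 = 0.2135936
P(at least one) = 1 − 0.2135936 = 0.7864064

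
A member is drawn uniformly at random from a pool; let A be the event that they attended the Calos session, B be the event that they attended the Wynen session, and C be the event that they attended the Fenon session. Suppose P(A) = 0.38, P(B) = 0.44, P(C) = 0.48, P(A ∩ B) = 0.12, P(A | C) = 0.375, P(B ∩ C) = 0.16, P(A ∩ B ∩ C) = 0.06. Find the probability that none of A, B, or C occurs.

0.10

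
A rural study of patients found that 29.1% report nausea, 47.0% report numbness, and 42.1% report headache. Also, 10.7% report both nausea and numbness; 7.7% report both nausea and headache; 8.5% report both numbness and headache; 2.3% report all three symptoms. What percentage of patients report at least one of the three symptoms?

By inclusion-exclusion,
P(union) = 29.1 + 47.0 + 42.1 − 10.7 − 7.7 − 8.5 + 2.3 = 93.6%

93.6%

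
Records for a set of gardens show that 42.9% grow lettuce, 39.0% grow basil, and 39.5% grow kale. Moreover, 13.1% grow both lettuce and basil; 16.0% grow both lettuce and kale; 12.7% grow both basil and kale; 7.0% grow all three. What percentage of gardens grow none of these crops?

By inclusion-exclusion,
P(at least one) = 42.9 + 39.0 + 39.5 − 13.1 − 16.0 − 12.7 + 7.0 = 86.6%
P(none) = 100% − 86.6% = 13.4%

13.4%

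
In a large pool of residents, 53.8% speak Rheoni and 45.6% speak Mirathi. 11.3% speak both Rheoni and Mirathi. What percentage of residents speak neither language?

11.9%

Inclusion–exclusion gives
P(≥1) = 53.8 + 45.6 − 11.3 = 88.1%
P(none) = 100% − 88.1% = 11.9%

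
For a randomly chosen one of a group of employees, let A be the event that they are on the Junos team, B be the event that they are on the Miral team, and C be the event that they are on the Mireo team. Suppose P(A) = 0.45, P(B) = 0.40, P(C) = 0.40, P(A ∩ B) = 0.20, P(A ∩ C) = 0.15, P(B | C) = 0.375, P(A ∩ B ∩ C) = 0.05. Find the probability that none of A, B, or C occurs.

0.20

P(B ∩ C) = P(C)·P(B|C) = 0.40 × 0.375 = 0.15
P(A ∪ B ∪ C) = 0.45 + 0.40 + 0.40 − 0.20 − 0.15 − 0.15 + 0.05 = 0.80
P(none) = 1 − 0.80 = 0.20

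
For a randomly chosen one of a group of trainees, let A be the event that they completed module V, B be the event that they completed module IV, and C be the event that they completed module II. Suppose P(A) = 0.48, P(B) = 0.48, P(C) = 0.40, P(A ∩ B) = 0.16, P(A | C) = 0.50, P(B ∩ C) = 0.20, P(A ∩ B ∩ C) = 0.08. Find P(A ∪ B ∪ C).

0.88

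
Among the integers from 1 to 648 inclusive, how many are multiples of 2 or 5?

Inclusion–exclusion gives
324 + 129 − 64 = 389

389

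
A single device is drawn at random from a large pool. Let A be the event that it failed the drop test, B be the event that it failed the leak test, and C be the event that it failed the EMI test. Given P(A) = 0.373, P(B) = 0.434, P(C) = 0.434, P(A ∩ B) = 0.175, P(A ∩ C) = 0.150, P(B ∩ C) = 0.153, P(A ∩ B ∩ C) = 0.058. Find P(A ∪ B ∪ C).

Using inclusion–exclusion:
P(A ∪ B ∪ C) = 0.373 + 0.434 + 0.434 − 0.175 − 0.150 − 0.153 + 0.058 = 0.821

0.821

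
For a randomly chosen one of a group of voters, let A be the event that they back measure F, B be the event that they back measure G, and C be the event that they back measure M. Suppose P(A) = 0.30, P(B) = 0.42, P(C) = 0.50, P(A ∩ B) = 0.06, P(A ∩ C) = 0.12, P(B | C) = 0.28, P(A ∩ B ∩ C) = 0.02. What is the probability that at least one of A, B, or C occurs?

P(B ∩ C) = P(C)·P(B|C) = 0.50 × 0.28 = 0.14
P(A ∪ B ∪ C) = 0.30 + 0.42 + 0.50 − 0.06 − 0.12 − 0.14 + 0.02 = 0.92

0.92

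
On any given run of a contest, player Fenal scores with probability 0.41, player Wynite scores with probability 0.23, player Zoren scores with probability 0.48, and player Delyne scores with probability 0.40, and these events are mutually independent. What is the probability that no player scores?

0.1417416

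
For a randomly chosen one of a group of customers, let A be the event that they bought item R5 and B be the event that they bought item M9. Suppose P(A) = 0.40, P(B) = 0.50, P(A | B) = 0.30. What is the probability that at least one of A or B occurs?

0.75

P(A ∩ B) = P(B)·P(A|B) = 0.50 × 0.30 = 0.15
P(A ∪ B) = 0.40 + 0.50 − 0.15 = 0.75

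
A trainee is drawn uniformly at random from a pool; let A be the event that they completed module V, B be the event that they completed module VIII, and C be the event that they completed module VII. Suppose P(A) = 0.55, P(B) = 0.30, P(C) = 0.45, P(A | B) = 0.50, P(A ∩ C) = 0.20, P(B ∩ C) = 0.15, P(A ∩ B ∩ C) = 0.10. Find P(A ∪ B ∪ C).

0.90

P(A ∩ B) = P(B)·P(A|B) = 0.30 × 0.50 = 0.15
P(A ∪ B ∪ C) = 0.55 + 0.30 + 0.45 − 0.15 − 0.20 − 0.15 + 0.10 = 0.90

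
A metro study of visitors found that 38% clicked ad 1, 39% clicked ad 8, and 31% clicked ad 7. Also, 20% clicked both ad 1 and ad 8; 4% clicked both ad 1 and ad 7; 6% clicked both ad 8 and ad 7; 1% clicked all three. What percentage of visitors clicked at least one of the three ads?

79%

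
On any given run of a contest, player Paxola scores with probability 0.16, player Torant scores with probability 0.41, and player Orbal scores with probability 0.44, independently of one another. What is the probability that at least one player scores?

0.722464

P(none) = (1 − 0.16) × (1 − 0.41) × (1 − 0.44) = 0.84 × 0.59 × 0.56 = 0.277536
P(at least one) = 1 − 0.277536 = 0.722464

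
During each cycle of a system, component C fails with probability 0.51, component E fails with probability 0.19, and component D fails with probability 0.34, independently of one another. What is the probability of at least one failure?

P(none) = (1 − 0.51) × (1 − 0.19) × (1 − 0.34) = 0.49 × 0.81 × 0.66 = 0.261954
P(at least one) = 1 − 0.261954 = 0.738046

0.738046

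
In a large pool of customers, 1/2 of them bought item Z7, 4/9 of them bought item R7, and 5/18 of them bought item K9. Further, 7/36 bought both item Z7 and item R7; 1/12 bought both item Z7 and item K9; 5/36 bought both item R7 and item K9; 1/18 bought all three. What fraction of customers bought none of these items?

5/36

P(at least one) = 1/2 + 4/9 + 5/18 − 7/36 − 1/12 − 5/36 + 1/18 = 31/36
P(none) = 1 − 31/36 = 5/36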